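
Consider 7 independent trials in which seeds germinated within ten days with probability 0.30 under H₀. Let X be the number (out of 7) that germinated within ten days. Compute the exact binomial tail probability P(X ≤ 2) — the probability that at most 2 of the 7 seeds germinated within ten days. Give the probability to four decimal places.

X ~ Binomial(n=7, p=0.30).
P(X ≤ 2) = C(7,0)·0.30^0·0.70^7 + C(7,1)·0.30^1·0.70^6 + C(7,2)·0.30^2·0.70^5.
= 0.082354 + 0.247063 + 0.317652 = 0.6471.

P = 0.6471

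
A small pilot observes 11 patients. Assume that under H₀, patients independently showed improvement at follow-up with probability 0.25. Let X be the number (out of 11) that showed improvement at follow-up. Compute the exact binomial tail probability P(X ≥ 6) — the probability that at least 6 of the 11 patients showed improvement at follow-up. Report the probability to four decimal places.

X is binomial with n = 11 and p = 0.25.
P(X ≥ 6) = Σ_{j=6}^{11} C(11,j)·0.25^j·0.75^{11−j}.
= 0.026766 + 0.006373 + 0.001062 + 0.000118 + 0.000008 + 0.000000 = 0.0343.

P = 0.0343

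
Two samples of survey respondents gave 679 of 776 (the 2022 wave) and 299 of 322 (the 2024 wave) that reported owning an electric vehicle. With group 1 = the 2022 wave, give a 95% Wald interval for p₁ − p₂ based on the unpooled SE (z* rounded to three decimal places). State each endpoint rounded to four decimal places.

p̂₁ = 0.87500, p̂₂ = 0.92857, so the observed difference is -0.05357.
Unpooled SE = √(p̂₁(1−p̂₁)/n₁ + p̂₂(1−p̂₂)/n₂) = √(0.000140947 + 0.000205983) = 0.018626.
z* = 1.960 at the 95% level. Margin = 1.960·0.018626 = 0.03651.
Interval: -0.05357 ± 0.03651 → (-0.0901, -0.0171).

(-0.0901, -0.0171)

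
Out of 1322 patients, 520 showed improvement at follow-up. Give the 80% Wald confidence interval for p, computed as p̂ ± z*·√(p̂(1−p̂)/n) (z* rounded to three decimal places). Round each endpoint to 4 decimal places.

(0.3761, 0.4106)

p̂ = 520/1322 = 0.39334.
Standard error of p̂: √(0.238624/1322) = √0.000180503 = 0.013435.
z* = 1.282 at the 80% level.
Margin = 1.282·0.013435 = 0.01722.
Interval: 0.39334 ± 0.01722 → (0.3761, 0.4106).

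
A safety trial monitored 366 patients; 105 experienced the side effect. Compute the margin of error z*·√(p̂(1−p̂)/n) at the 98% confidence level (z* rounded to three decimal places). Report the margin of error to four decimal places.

ME = 0.0550

The sample proportion is 105/366 = 0.28689.
SE = √(p̂(1−p̂)/n) = √(0.204582/366) = 0.023642.
For 98% confidence, z* = 2.326.
ME = 2.326·0.023642 = 0.0550.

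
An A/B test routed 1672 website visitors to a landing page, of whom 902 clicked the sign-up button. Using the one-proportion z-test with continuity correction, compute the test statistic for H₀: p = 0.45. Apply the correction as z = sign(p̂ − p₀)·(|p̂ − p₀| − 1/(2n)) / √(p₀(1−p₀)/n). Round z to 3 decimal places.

p̂ = 902/1672 = 0.53947. p̂ − p₀ = 0.089474.
Continuity correction 1/(2n) = 1/3344 = 0.000299.
Corrected numerator: |0.089474| − 0.000299 = 0.089175.
SE₀ = √(0.45·0.55/1672) = 0.012167.
z = +0.089175/0.012167 = 7.329.

z = 7.329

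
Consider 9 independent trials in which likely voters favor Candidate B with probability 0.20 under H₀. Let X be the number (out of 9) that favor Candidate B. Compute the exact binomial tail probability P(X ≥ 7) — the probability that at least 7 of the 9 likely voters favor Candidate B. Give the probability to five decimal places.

X is binomial with n = 9 and p = 0.20.
P(X ≥ 7) = C(9,7)·0.20^7·0.80^2 + C(9,8)·0.20^8·0.80^1 + C(9,9)·0.20^9·0.80^0.
= 0.000295 + 0.000018 + 0.000001 = 0.00031.

P = 0.00031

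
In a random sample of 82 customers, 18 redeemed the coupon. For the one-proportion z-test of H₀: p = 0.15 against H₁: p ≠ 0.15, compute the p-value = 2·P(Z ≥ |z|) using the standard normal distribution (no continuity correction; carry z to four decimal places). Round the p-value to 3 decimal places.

p-value = 0.078

The sample proportion is 18/82 = 0.21951.
Under H₀, SE = √(p₀(1−p₀)/n) = √(0.15·0.85/82) = √0.001554878 = 0.039432.
Test statistic (full precision, shown to 4 dp): z = (18/82 − 0.15)/SE₀ ≈ 1.7628.
p-value = 2·P(Z ≥ |z|) with z = 1.7628 → 0.078.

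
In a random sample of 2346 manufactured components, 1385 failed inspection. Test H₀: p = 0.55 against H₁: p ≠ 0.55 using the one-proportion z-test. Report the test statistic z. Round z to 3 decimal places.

z = 3.930

Sample proportion p̂ = 1385/2346 = 0.59037.
Null standard error: √(0.55·0.45/2346) = √0.000105499 = 0.010271.
Test statistic: z = 0.04037/0.010271 = 3.930.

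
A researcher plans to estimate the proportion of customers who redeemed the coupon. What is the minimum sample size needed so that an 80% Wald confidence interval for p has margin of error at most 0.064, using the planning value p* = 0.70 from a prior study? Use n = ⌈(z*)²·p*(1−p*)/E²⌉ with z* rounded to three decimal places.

n = 85

The 80% critical value is z* = 1.282.
p*(1−p*) = 0.70·0.30 = 0.2100.
Required n before rounding: 1.643524 × 0.2100 / 0.064² = 84.263.
Rounding up, n = 85.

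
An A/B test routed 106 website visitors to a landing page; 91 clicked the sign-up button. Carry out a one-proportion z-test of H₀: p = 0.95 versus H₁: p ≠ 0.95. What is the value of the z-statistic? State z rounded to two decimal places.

z = -4.32

Sample proportion p̂ = 91/106 = 0.85849.
SE₀ = √(0.95·0.05/106) = 0.021169.
z = (0.85849 − 0.95)/0.021169 = -0.09151/0.021169 = -4.32.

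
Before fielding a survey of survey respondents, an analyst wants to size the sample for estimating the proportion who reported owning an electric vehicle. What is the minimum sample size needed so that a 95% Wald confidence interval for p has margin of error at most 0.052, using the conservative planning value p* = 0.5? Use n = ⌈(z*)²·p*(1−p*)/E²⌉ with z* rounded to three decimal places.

z* = 1.960 at the 95% level.
p*(1−p*) = 0.2500.
Required n before rounding: 3.841600 × 0.2500 / 0.052² = 355.178.
⌈355.178⌉ = 356.

n = 356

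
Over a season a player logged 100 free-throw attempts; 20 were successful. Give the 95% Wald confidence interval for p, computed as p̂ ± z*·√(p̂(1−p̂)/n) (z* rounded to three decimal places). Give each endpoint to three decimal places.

(0.122, 0.278)

Sample proportion p̂ = 20/100 = 0.20000.
Standard error of p̂: √(0.160000/100) = √0.001600000 = 0.040000.
z* = 1.960 at the 95% level.
Margin = 1.960·0.040000 = 0.07840.
CI: 0.20000 ± 0.07840 = (0.122, 0.278).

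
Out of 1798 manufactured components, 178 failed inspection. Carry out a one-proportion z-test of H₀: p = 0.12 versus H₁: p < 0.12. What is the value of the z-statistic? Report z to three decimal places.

z = -2.740

The sample proportion is 178/1798 = 0.09900.
Null standard error: √(0.12·0.88/1798) = √0.000058732 = 0.007664.
z = (0.09900 − 0.12)/0.007664 = -0.02100/0.007664 = -2.740.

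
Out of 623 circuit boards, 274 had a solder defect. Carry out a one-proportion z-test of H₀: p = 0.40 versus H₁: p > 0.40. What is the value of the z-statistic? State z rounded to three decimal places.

z = 2.028

p̂ = 274/623 = 0.43981.
SE₀ = √(0.40·0.60/623) = 0.019627.
Test statistic: z = 0.03981/0.019627 = 2.028.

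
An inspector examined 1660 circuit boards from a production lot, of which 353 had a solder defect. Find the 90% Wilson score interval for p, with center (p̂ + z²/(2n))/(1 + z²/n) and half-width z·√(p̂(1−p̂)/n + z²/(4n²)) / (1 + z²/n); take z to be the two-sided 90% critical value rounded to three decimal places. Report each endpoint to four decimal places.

(0.1966, 0.2296)

p̂ = 353/1660 = 0.21265; z = 1.645, so z² = 2.706025.
Denominator 1 + z²/n = 1 + 2.706025/1660 = 1.001630.
Center = (0.21265 + 0.000815)/1.001630 = 0.21312.
Radicand: p̂(1−p̂)/n + z²/(4n²) = 0.000100862 + 0.000000246 = 0.000101108.
Half-width = z·√(radicand)/denom = 1.645·0.010055/1.001630 = 0.01651.
CI: 0.21312 ± 0.01651 = (0.1966, 0.2296).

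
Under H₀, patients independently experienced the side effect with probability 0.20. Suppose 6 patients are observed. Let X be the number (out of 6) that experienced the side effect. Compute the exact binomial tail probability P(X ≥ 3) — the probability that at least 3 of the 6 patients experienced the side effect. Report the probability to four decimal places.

X is binomial with n = 6 and p = 0.20.
P(X ≥ 3) = C(6,3)·0.20^3·0.80^3 + C(6,4)·0.20^4·0.80^2 + C(6,5)·0.20^5·0.80^1 + C(6,6)·0.20^6·0.80^0.
= 0.081920 + 0.015360 + 0.001536 + 0.000064 = 0.0989.

P = 0.0989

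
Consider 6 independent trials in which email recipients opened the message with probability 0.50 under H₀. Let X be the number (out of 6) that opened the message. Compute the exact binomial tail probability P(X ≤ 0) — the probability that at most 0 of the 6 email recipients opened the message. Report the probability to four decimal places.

P = 0.0156

X is binomial with n = 6 and p = 0.50.
P(X ≤ 0) = C(6,0)·0.50^0·0.50^6.
= 0.015625 = 0.0156.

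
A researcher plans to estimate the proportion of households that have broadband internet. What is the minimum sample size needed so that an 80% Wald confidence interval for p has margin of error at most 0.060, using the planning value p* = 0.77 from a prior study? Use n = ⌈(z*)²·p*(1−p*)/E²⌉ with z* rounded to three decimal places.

n = 81

z* = 1.282 at the 80% level.
p*(1−p*) = 0.1771.
(z*)²·p*(1−p*)/E² = 1.643524·0.1771/0.003600 = 80.852.
Rounding up, n = 81.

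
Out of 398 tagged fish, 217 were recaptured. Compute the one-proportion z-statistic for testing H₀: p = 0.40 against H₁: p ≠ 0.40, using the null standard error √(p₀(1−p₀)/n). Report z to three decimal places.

z = 5.914

The sample proportion is 217/398 = 0.54523.
Null standard error: √(0.40·0.60/398) = √0.000603015 = 0.024556.
z = (0.54523 − 0.40)/0.024556 = 0.14523/0.024556 = 5.914.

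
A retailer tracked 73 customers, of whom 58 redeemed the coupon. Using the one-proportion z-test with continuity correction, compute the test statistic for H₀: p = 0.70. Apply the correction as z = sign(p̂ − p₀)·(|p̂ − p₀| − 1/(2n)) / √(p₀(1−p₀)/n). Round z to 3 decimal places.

Sample proportion p̂ = 58/73 = 0.79452. p̂ − p₀ = 0.094521.
1/(2n) = 0.006849.
Corrected numerator: |0.094521| − 0.006849 = 0.087672.
Under H₀, SE = √(p₀(1−p₀)/n) = √(0.70·0.30/73) = √0.002876712 = 0.053635.
z = (+)0.087672/0.053635 = 1.635.

z = 1.635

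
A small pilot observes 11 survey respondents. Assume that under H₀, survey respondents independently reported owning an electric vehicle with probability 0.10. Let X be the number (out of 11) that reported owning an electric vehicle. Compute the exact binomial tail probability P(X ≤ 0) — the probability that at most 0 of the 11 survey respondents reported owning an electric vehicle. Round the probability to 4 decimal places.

P = 0.3138

X ~ Binomial(n=11, p=0.10).
P(X ≤ 0) = C(11,0)·0.10^0·0.90^11.
= 0.313811 = 0.3138.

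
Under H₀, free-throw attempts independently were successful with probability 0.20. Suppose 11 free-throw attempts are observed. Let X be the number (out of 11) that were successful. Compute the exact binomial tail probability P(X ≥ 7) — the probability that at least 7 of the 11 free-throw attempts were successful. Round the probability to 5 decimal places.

P = 0.00197

X is binomial with n = 11 and p = 0.20.
P(X ≥ 7) = Σ_{j=7}^{11} C(11,j)·0.20^j·0.80^{11−j}.
= 0.001730 + 0.000216 + 0.000018 + 0.000001 + 0.000000 = 0.00197.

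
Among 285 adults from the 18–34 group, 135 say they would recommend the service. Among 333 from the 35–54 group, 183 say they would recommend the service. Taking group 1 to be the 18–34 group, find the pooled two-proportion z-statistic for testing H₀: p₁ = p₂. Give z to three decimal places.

z = -1.881

p̂₁ = 135/285 = 0.47368, p̂₂ = 183/333 = 0.54955.
Pooled p̂ = (135+183)/(285+333) = 318/618 = 0.51456.
SE = √[p̂(1−p̂)(1/n₁+1/n₂)] = √[0.51456·0.48544·(1/285+1/333)] ≈ 0.040331.
z = (p̂₁ − p̂₂)/SE = (0.47368 − 0.54955)/0.040331 = -0.07587/0.040331 = -1.881.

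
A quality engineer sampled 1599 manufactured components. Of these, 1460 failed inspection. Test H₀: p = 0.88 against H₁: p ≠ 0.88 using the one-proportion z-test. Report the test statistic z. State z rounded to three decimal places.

z = 4.069

The sample proportion is 1460/1599 = 0.91307.
Under H₀, SE = √(p₀(1−p₀)/n) = √(0.88·0.12/1599) = √0.000066041 = 0.008127.
z = (p̂ − p₀)/SE = (0.91307 − 0.88)/0.008127 = 4.069.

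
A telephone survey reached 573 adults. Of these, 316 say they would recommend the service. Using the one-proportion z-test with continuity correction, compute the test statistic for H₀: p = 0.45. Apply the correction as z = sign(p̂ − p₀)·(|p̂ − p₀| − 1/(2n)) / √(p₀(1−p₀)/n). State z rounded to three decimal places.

p̂ = 316/573 = 0.55148. p̂ − p₀ = 0.101483.
Continuity correction 1/(2n) = 1/1146 = 0.000873.
Corrected numerator: |0.101483| − 0.000873 = 0.100610.
Null standard error: √(0.45·0.55/573) = √0.000431937 = 0.020783.
z = +0.100610/0.020783 = 4.841.

z = 4.841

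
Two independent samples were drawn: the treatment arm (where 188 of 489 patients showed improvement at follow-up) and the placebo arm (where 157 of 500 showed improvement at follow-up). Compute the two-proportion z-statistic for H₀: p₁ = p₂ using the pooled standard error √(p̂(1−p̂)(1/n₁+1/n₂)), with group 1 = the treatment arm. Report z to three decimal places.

z = 2.324

Sample proportions: p̂₁ = 188/489 = 0.38446 and p̂₂ = 157/500 = 0.31400.
Pooled p̂ = (188+157)/(489+500) = 345/989 = 0.34884.
SE = √[p̂(1−p̂)(1/n₁+1/n₂)] = √[0.34884·0.65116·(1/489+1/500)] ≈ 0.030312.
z = 0.07046/0.030312 = 2.324.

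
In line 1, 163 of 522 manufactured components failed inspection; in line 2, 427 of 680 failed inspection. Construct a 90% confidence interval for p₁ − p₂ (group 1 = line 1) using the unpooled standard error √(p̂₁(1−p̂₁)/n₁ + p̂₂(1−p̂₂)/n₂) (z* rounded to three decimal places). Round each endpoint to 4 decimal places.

(-0.3609, -0.2705)

p̂₁ = 0.31226, p̂₂ = 0.62794, so the observed difference is -0.31568.
SE = √(0.000411406 + 0.000343575) = √0.000754981 = 0.027477.
The 90% critical value is z* = 1.645. Margin of error = 0.04520.
CI: -0.31568 ± 0.04520 = (-0.3609, -0.2705).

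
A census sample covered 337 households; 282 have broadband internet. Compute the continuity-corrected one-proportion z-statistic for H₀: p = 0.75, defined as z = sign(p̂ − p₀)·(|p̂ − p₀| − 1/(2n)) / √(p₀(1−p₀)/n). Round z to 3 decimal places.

z = 3.617

Sample proportion p̂ = 282/337 = 0.83680. p̂ − p₀ = 0.086795.
1/(2n) = 0.001484.
Corrected numerator: |0.086795| − 0.001484 = 0.085311.
Under H₀, SE = √(p₀(1−p₀)/n) = √(0.75·0.25/337) = √0.000556380 = 0.023588.
z = +0.085311/0.023588 = 3.617.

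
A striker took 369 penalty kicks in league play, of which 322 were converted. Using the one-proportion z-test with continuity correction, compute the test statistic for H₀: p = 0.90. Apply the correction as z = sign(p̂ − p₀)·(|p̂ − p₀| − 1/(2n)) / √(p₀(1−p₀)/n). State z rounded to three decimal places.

z = -1.666

The sample proportion is 322/369 = 0.87263. p̂ − p₀ = -0.027371.
1/(2n) = 0.001355.
Corrected numerator: |-0.027371| − 0.001355 = 0.026016.
Null standard error: √(0.90·0.10/369) = √0.000243902 = 0.015617.
z = −0.026016/0.015617 = -1.666.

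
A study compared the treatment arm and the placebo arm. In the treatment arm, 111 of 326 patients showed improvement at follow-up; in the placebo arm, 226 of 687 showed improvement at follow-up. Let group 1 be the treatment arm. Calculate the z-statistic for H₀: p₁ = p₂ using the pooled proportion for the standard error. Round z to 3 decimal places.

z = 0.364

Sample proportions: p̂₁ = 111/326 = 0.34049 and p̂₂ = 226/687 = 0.32897.
Pooled p̂ = (111+226)/(326+687) = 337/1013 = 0.33268.
SE = √[p̂(1−p̂)(1/n₁+1/n₂)] = √[0.33268·0.66732·(1/326+1/687)] ≈ 0.031688.
z = 0.01152/0.031688 = 0.364.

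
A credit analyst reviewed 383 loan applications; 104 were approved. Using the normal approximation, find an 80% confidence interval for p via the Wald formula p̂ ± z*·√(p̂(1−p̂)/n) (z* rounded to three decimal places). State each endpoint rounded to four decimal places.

(0.2424, 0.3007)

Sample proportion p̂ = 104/383 = 0.27154.
SE(p̂) = √(0.27154·0.72846/383) = 0.022726.
The 80% critical value is z* = 1.282.
Margin = 1.282·0.022726 = 0.02913.
Interval: 0.27154 ± 0.02913 → (0.2424, 0.3007).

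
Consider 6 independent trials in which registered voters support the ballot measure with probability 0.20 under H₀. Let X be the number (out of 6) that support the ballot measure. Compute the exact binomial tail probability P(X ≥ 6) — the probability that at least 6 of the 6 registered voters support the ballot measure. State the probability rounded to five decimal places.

X ~ Binomial(n=6, p=0.20).
P(X ≥ 6) = C(6,6)·0.20^6·0.80^0.
= 0.000064 = 0.00006.

P = 0.00006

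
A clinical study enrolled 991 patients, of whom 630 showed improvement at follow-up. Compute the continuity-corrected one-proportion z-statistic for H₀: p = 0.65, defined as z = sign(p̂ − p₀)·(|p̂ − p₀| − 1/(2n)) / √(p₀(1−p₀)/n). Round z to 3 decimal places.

z = -0.909

Sample proportion p̂ = 630/991 = 0.63572. p̂ − p₀ = -0.014279.
1/(2n) = 0.000505.
Corrected numerator: |-0.014279| − 0.000505 = 0.013774.
Null standard error: √(0.65·0.35/991) = √0.000229566 = 0.015151.
z = (−)0.013774/0.015151 = -0.909.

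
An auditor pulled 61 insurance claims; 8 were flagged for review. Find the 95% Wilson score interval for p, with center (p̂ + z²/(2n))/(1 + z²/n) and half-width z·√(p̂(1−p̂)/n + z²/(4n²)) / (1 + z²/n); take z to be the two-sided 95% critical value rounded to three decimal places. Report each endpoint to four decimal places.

(0.0680, 0.2380)

p̂ = 8/61 = 0.13115; z = 1.960, so z² = 3.841600.
Denominator 1 + z²/n = 1 + 3.841600/61 = 1.062977.
Adjusted center: (0.13115 + z²/(2n))/1.062977 = 0.15300.
Radicand: p̂(1−p̂)/n + z²/(4n²) = 0.001867998 + 0.000258103 = 0.002126101.
Half-width = 1.960·√0.002126101/1.062977 = 0.08502.
CI: 0.15300 ± 0.08502 = (0.0680, 0.2380).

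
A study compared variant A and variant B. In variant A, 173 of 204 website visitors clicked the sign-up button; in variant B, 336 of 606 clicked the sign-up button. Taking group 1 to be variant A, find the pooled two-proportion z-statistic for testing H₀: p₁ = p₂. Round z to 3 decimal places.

p̂₁ = 173/204 = 0.84804, p̂₂ = 336/606 = 0.55446.
Pooled p̂ = (173+336)/(204+606) = 509/810 = 0.62840.
SE = √[p̂(1−p̂)(1/n₁+1/n₂)] = √[0.62840·0.37160·(1/204+1/606)] ≈ 0.039115.
z = 0.29358/0.039115 = 7.506.

z = 7.506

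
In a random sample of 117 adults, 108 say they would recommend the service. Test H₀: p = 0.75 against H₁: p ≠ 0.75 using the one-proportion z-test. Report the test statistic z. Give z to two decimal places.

z = 4.32

p̂ = 108/117 = 0.92308.
SE₀ = √(0.75·0.25/117) = 0.040032.
z = (p̂ − p₀)/SE = (0.92308 − 0.75)/0.040032 = 4.32.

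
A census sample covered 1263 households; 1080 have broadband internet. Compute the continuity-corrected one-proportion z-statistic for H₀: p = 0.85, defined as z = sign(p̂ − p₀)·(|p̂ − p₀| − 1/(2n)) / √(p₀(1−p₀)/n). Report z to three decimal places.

The sample proportion is 1080/1263 = 0.85511. p̂ − p₀ = 0.005107.
1/(2n) = 0.000396.
Corrected numerator: |0.005107| − 0.000396 = 0.004711.
Null standard error: √(0.85·0.15/1263) = √0.000100950 = 0.010047.
z = (+)0.004711/0.010047 = 0.469.

z = 0.469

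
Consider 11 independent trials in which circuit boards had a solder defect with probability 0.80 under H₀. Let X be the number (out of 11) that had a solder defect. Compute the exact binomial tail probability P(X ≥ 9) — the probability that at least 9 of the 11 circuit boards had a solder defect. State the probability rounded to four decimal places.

X ~ Binomial(n=11, p=0.80).
P(X ≥ 9) = C(11,9)·0.80^9·0.20^2 + C(11,10)·0.80^10·0.20^1 + C(11,11)·0.80^11·0.20^0.
= 0.295279 + 0.236223 + 0.085899 = 0.6174.

P = 0.6174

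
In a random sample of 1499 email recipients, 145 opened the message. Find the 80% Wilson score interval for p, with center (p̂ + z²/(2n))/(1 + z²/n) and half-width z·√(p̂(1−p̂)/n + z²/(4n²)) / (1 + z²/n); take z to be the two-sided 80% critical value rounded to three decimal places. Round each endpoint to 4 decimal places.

(0.0874, 0.1070)

p̂ = 145/1499 = 0.09673; z = 1.282, so z² = 1.643524.
Denominator 1 + z²/n = 1 + 1.643524/1499 = 1.001096.
Adjusted center: (0.09673 + z²/(2n))/1.001096 = 0.09717.
Radicand: p̂(1−p̂)/n + z²/(4n²) = 0.000058288 + 0.000000183 = 0.000058471.
Half-width = 1.282·√0.000058471/1.001096 = 0.00979.
So the interval runs from 0.0874 to 0.1070.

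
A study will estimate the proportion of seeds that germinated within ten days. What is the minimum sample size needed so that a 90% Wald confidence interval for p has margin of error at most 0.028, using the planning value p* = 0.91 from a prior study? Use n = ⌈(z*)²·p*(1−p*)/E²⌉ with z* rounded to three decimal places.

The 90% critical value is z* = 1.645.
p*(1−p*) = 0.91·0.09 = 0.0819.
(z*)²·p*(1−p*)/E² = 2.706025·0.0819/0.000784 = 282.683.
⌈282.683⌉ = 283.

n = 283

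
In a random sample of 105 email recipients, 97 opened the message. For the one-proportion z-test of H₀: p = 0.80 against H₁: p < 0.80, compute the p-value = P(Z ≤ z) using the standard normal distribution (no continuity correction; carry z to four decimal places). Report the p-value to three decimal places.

The sample proportion is 97/105 = 0.92381.
Null standard error: √(0.80·0.20/105) = √0.001523810 = 0.039036.
Test statistic (full precision, shown to 4 dp): z = (97/105 − 0.80)/SE₀ ≈ 3.1717.
p-value = P(Z ≤ z) with z = 3.1717 → 0.999.

p-value = 0.999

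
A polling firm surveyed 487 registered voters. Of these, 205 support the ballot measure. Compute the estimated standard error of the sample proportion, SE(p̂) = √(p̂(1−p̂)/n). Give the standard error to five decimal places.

p̂ = 205/487 = 0.42094.
p̂(1−p̂) = 0.42094·0.57906 = 0.243750.
SE = √(0.243750/487) = 0.02237.

SE = 0.02237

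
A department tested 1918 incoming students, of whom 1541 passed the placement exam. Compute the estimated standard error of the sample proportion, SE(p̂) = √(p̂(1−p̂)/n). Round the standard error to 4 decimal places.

SE = 0.0091

With x = 1541 successes in n = 1918, p̂ = 0.80344.
p̂(1−p̂) = 0.80344·0.19656 = 0.157924.
Dividing by n and taking the root: √0.000082338 = 0.0091.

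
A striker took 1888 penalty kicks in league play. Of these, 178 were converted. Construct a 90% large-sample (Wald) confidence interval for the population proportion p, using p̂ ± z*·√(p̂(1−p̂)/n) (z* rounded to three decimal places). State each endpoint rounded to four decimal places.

(0.0832, 0.1053)

With x = 178 successes in n = 1888, p̂ = 0.09428.
SE = √(p̂(1−p̂)/n) = √(0.085391/1888) = 0.006725.
The 90% critical value is z* = 1.645.
Margin = 1.645·0.006725 = 0.01106.
CI: 0.09428 ± 0.01106 = (0.0832, 0.1053).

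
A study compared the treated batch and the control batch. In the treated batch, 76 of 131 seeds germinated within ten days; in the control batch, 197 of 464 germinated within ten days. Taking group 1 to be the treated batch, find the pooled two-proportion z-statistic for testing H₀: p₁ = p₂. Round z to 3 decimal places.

p̂₁ = 76/131 = 0.58015, p̂₂ = 197/464 = 0.42457.
Pooled p̂ = (76+197)/(131+464) = 273/595 = 0.45882.
Pooled SE = √[0.2483045·0.00978876] ≈ 0.049301.
z = 0.15558/0.049301 = 3.156.

z = 3.156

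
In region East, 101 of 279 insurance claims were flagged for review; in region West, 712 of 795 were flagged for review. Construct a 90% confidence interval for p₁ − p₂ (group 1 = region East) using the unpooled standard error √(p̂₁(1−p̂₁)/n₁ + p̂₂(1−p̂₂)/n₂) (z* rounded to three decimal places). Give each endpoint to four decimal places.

p̂₁ = 0.36201, p̂₂ = 0.89560, so the observed difference is -0.53359.
SE = √(0.000827806 + 0.000117613) = √0.000945419 = 0.030748.
The 90% critical value is z* = 1.645. Margin of error = 0.05058.
Interval: -0.53359 ± 0.05058 → (-0.5842, -0.4830).

(-0.5842, -0.4830)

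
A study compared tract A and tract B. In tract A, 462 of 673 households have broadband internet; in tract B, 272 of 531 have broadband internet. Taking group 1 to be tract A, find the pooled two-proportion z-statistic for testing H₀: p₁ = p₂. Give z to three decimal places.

Sample proportions: p̂₁ = 462/673 = 0.68648 and p̂₂ = 272/531 = 0.51224.
Pooled p̂ = (462+272)/(673+531) = 734/1204 = 0.60963.
Pooled SE = √[0.2379803·0.00336912] ≈ 0.028316.
z = (p̂₁ − p̂₂)/SE = (0.68648 − 0.51224)/0.028316 = 0.17424/0.028316 = 6.153.

z = 6.153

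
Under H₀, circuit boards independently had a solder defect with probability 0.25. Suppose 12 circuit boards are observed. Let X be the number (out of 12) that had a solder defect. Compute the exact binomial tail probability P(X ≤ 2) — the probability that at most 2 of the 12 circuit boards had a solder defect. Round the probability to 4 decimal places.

X is binomial with n = 12 and p = 0.25.
P(X ≤ 2) = C(12,0)·0.25^0·0.75^12 + C(12,1)·0.25^1·0.75^11 + C(12,2)·0.25^2·0.75^10.
= 0.031676 + 0.126705 + 0.232293 = 0.3907.

P = 0.3907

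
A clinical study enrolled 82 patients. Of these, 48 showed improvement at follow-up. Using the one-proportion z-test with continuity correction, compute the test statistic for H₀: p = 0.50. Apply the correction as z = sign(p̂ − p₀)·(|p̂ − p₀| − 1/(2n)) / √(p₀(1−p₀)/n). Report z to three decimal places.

The sample proportion is 48/82 = 0.58537. p̂ − p₀ = 0.085366.
Continuity correction 1/(2n) = 1/164 = 0.006098.
Corrected numerator: |0.085366| − 0.006098 = 0.079268.
Under H₀, SE = √(p₀(1−p₀)/n) = √(0.50·0.50/82) = √0.003048780 = 0.055216.
z = (+)0.079268/0.055216 = 1.436.

z = 1.436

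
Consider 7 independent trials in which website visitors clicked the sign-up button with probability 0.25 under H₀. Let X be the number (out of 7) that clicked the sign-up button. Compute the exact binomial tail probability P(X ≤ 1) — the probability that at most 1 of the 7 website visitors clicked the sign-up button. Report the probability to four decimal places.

P = 0.4449

X ~ Binomial(n=7, p=0.25).
P(X ≤ 1) = C(7,0)·0.25^0·0.75^7 + C(7,1)·0.25^1·0.75^6.
= 0.133484 + 0.311462 = 0.4449.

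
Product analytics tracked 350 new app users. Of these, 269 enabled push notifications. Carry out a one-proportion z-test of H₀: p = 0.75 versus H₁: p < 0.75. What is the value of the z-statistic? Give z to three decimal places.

z = 0.802

With x = 269 successes in n = 350, p̂ = 0.76857.
Null standard error: √(0.75·0.25/350) = √0.000535714 = 0.023146.
z = (0.76857 − 0.75)/0.023146 = 0.01857/0.023146 = 0.802.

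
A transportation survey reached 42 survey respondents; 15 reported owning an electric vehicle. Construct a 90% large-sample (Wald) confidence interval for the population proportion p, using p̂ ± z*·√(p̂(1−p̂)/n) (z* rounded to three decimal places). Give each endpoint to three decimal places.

The sample proportion is 15/42 = 0.35714.
Standard error of p̂: √(0.229592/42) = √0.005466472 = 0.073936.
z* = 1.645 at the 90% level.
Margin = 1.645·0.073936 = 0.12162.
CI: 0.35714 ± 0.12162 = (0.236, 0.479).

(0.236, 0.479)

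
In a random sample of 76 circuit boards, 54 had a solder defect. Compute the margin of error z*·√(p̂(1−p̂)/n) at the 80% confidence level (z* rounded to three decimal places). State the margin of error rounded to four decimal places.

Sample proportion p̂ = 54/76 = 0.71053.
Standard error of p̂: √(0.205679/76) = √0.002706298 = 0.052022.
For 80% confidence, z* = 1.282.
So ME = 0.0667.

ME = 0.0667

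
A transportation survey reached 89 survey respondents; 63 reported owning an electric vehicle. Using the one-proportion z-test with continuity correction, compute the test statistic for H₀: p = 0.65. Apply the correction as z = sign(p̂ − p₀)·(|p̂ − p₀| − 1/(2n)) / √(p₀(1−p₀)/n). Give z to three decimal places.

z = 1.033

Sample proportion p̂ = 63/89 = 0.70787. p̂ − p₀ = 0.057865.
1/(2n) = 0.005618.
Corrected numerator: |0.057865| − 0.005618 = 0.052247.
SE₀ = √(0.65·0.35/89) = 0.050559.
z = (+)0.052247/0.050559 = 1.033.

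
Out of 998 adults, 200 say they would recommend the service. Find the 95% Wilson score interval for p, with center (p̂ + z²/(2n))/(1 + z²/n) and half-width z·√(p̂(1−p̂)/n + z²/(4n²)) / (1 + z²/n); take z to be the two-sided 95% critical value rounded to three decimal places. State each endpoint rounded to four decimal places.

Here p̂ = 200/998 = 0.20040 and z = 1.960 (z² = 3.841600).
Denominator 1 + z²/n = 1 + 3.841600/998 = 1.003849.
Center = (0.20040 + 0.001925)/1.003849 = 0.20155.
Radicand: p̂(1−p̂)/n + z²/(4n²) = 0.000160561 + 0.000000964 = 0.000161525.
Half-width = z·√(radicand)/denom = 1.960·0.012709/1.003849 = 0.02481.
Interval: 0.20155 ± 0.02481 → (0.1767, 0.2264).

(0.1767, 0.2264)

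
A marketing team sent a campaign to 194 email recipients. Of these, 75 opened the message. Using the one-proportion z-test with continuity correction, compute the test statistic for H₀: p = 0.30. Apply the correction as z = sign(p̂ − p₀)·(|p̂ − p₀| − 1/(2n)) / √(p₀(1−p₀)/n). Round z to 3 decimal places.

With x = 75 successes in n = 194, p̂ = 0.38660. p̂ − p₀ = 0.086598.
Continuity correction 1/(2n) = 1/388 = 0.002577.
Corrected numerator: |0.086598| − 0.002577 = 0.084021.
Null standard error: √(0.30·0.70/194) = √0.001082474 = 0.032901.
z = +0.084021/0.032901 = 2.554.

z = 2.554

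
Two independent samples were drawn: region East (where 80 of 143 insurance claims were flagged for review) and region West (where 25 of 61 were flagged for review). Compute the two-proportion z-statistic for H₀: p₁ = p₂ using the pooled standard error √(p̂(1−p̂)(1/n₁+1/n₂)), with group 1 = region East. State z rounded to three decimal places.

z = 1.957

p̂₁ = 80/143 = 0.55944, p̂₂ = 25/61 = 0.40984.
Pooling: p̂ = 105/204 = 0.51471.
SE = √[p̂(1−p̂)(1/n₁+1/n₂)] = √[0.51471·0.48529·(1/143+1/61)] ≈ 0.076430.
z = 0.14960/0.076430 = 1.957.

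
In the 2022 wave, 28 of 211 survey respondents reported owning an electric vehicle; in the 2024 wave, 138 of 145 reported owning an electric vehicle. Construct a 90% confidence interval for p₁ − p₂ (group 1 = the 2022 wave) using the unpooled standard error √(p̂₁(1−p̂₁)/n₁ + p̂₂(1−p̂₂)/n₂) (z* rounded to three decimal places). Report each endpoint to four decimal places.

p̂₁ = 28/211 = 0.13270, p̂₂ = 138/145 = 0.95172; p̂₁ − p̂₂ = -0.81902.
SE = √(0.000545459 + 0.000316864) = √0.000862323 = 0.029365.
For 90% confidence, z* = 1.645. Margin of error = 0.04831.
CI: -0.81902 ± 0.04831 = (-0.8673, -0.7707).

(-0.8673, -0.7707)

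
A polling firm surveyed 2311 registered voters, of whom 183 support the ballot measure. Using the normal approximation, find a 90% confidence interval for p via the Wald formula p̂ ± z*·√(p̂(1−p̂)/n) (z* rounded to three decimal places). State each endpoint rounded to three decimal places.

Sample proportion p̂ = 183/2311 = 0.07919.
SE = √(p̂(1−p̂)/n) = √(0.072916/2311) = 0.005617.
z* = 1.645 at the 90% level.
Margin = 1.645·0.005617 = 0.00924.
Interval: 0.07919 ± 0.00924 → (0.070, 0.088).

(0.070, 0.088)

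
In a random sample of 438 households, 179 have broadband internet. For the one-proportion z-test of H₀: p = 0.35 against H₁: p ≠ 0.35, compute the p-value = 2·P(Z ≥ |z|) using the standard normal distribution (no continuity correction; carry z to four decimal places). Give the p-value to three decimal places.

p-value = 0.010

Sample proportion p̂ = 179/438 = 0.40868.
SE₀ = √(0.35·0.65/438) = 0.022790.
z = (p̂ − p₀)/SE = (179/438 − 0.35)/0.022790 ≈ 2.5746.
p-value = 2·P(Z ≥ |z|) with z = 2.5746 → 0.010.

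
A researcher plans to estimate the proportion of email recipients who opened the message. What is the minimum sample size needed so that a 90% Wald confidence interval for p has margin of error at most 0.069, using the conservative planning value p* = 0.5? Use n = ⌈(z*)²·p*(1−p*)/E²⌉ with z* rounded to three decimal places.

The 90% critical value is z* = 1.645.
p*(1−p*) = 0.50·0.50 = 0.2500.
(z*)²·p*(1−p*)/E² = 2.706025·0.2500/0.004761 = 142.093.
Rounding up, n = 143.

n = 143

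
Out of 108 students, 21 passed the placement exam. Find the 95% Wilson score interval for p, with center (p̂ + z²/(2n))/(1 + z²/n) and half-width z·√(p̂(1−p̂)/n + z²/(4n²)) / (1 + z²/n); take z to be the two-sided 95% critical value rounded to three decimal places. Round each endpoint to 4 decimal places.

(0.1308, 0.2790)

p̂ = 21/108 = 0.19444; z = 1.960, so z² = 3.841600.
1 + z²/n = 1.035570.
Adjusted center: (0.19444 + z²/(2n))/1.035570 = 0.20494.
Radicand: p̂(1−p̂)/n + z²/(4n²) = 0.001450332 + 0.000082339 = 0.001532671.
Half-width = z·√(radicand)/denom = 1.960·0.039149/1.035570 = 0.07410.
CI: 0.20494 ± 0.07410 = (0.1308, 0.2790).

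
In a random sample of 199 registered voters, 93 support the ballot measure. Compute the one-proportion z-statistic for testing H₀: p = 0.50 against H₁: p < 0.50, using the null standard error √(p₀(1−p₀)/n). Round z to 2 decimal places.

The sample proportion is 93/199 = 0.46734.
Under H₀, SE = √(p₀(1−p₀)/n) = √(0.50·0.50/199) = √0.001256281 = 0.035444.
Test statistic: z = -0.03266/0.035444 = -0.92.

z = -0.92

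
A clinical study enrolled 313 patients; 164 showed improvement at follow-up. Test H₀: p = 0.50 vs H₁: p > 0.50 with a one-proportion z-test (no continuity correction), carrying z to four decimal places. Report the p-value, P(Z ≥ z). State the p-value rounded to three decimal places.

p-value = 0.198

With x = 164 successes in n = 313, p̂ = 0.52396.
Under H₀, SE = √(p₀(1−p₀)/n) = √(0.50·0.50/313) = √0.000798722 = 0.028262.
z = (p̂ − p₀)/SE = (164/313 − 0.50)/0.028262 ≈ 0.8479.
p-value = P(Z ≥ z) with z = 0.8479 → 0.198.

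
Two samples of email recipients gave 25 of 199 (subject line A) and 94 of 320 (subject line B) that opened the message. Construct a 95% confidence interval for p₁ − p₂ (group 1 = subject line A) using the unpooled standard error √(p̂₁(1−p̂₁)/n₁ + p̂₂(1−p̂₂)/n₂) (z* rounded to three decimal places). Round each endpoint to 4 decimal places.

(-0.2360, -0.1002)

p̂₁ = 0.12563, p̂₂ = 0.29375, so the observed difference is -0.16812.
Unpooled SE = √(p̂₁(1−p̂₁)/n₁ + p̂₂(1−p̂₂)/n₂) = √(0.000551988 + 0.000648315) = 0.034645.
z* = 1.960 at the 95% level. Margin = 1.960·0.034645 = 0.06790.
CI: -0.16812 ± 0.06790 = (-0.2360, -0.1002).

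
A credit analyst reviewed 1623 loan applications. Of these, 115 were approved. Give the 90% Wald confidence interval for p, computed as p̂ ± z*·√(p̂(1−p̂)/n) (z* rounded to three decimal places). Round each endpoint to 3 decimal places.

Sample proportion p̂ = 115/1623 = 0.07086.
SE = √(p̂(1−p̂)/n) = √(0.065836/1623) = 0.006369.
z* = 1.645 at the 90% level.
Margin = 1.645·0.006369 = 0.01048.
So the interval runs from 0.060 to 0.081.

(0.060, 0.081)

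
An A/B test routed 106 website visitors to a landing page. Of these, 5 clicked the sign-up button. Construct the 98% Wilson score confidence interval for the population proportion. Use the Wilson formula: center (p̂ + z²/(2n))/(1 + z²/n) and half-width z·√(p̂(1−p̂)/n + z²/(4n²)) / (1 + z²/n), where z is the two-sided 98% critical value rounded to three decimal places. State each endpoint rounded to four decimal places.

p̂ = 5/106 = 0.04717; z = 2.326, so z² = 5.410276.
Denominator 1 + z²/n = 1 + 5.410276/106 = 1.051040.
Center = (0.04717 + 0.025520)/1.051040 = 0.06916.
Radicand: p̂(1−p̂)/n + z²/(4n²) = 0.000424008 + 0.000120378 = 0.000544386.
Half-width = 2.326·√0.000544386/1.051040 = 0.05163.
CI: 0.06916 ± 0.05163 = (0.0175, 0.1208).

(0.0175, 0.1208)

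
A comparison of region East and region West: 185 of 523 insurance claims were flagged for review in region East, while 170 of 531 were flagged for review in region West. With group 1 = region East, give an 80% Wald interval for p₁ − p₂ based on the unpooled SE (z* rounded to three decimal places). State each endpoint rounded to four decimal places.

p̂₁ = 185/523 = 0.35373, p̂₂ = 170/531 = 0.32015; p̂₁ − p̂₂ = 0.03358.
SE = √(0.000437103 + 0.000409895) = √0.000846998 = 0.029103.
z* = 1.282 at the 80% level. Margin = 1.282·0.029103 = 0.03731.
Interval: 0.03358 ± 0.03731 → (-0.0037, 0.0709).

(-0.0037, 0.0709)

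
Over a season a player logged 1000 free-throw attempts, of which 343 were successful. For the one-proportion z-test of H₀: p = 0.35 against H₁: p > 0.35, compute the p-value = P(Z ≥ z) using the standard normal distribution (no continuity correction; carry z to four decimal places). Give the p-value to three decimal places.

With x = 343 successes in n = 1000, p̂ = 0.34300.
Under H₀, SE = √(p₀(1−p₀)/n) = √(0.35·0.65/1000) = √0.000227500 = 0.015083.
Test statistic (full precision, shown to 4 dp): z = (343/1000 − 0.35)/SE₀ ≈ -0.4641.
From the standard normal, P(Z ≥ z) = 0.679.

p-value = 0.679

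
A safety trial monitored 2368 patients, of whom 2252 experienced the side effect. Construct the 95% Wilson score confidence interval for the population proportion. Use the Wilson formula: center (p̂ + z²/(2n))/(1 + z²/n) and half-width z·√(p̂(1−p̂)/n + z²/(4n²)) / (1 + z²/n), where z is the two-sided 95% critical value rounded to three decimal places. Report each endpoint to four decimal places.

(0.9416, 0.9590)

Here p̂ = 2252/2368 = 0.95101 and z = 1.960 (z² = 3.841600).
Denominator 1 + z²/n = 1 + 3.841600/2368 = 1.001622.
Adjusted center: (0.95101 + z²/(2n))/1.001622 = 0.95028.
Radicand: p̂(1−p̂)/n + z²/(4n²) = 0.000019673 + 0.000000171 = 0.000019844.
Half-width = 1.960·√0.000019844/1.001622 = 0.00872.
So the interval runs from 0.9416 to 0.9590.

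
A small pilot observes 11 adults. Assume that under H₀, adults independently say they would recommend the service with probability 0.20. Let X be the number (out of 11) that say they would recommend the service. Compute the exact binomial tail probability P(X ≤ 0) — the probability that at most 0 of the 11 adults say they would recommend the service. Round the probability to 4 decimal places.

P = 0.0859

X ~ Binomial(n=11, p=0.20).
P(X ≤ 0) = C(11,0)·0.20^0·0.80^11.
= 0.085899 = 0.0859.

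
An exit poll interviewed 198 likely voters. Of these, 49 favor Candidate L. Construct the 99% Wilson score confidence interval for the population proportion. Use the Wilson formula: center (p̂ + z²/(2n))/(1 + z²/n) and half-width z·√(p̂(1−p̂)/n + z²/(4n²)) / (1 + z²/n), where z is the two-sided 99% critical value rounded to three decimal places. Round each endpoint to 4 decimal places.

(0.1775, 0.3338)

p̂ = 49/198 = 0.24747; z = 2.576, so z² = 6.635776.
Denominator 1 + z²/n = 1 + 6.635776/198 = 1.033514.
Adjusted center: (0.24747 + z²/(2n))/1.033514 = 0.25566.
Radicand: p̂(1−p̂)/n + z²/(4n²) = 0.000940561 + 0.000042316 = 0.000982877.
Half-width = 2.576·√0.000982877/1.033514 = 0.07814.
Interval: 0.25566 ± 0.07814 → (0.1775, 0.3338).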